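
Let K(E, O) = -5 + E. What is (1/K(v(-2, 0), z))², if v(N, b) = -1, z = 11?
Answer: 1/36 ≈ 0.027778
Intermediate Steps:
(1/K(v(-2, 0), z))² = (1/(-5 - 1))² = (1/(-6))² = (-⅙)² = 1/36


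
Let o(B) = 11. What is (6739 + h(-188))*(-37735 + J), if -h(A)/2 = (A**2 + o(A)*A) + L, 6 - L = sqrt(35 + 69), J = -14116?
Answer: 3101986075 - 207404*sqrt(26) ≈ 3.1009e+9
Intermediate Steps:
L = 6 - 2*sqrt(26) (L = 6 - sqrt(35 + 69) = 6 - sqrt(104) = 6 - 2*sqrt(26) ≈ -4.1980)
h(A) = -12 - 22*A - 2*A**2 + 4*sqrt(26) (h(A) = -2*((A**2 + 11*A) + (6 - 2*sqrt(26))) = -2*(6 + A**2 - 2*sqrt(26) + 11*A) = -12 - 22*A - 2*A**2 + 4*sqrt(26))
(6739 + h(-188))*(-37735 + J) = (6739 + (-12 - 22*(-188) - 2*(-188)**2 + 4*sqrt(26)))*(-37735 - 14116) = (6739 + (-12 + 4136 - 2*35344 + 4*sqrt(26)))*(-51851) = (6739 + (-12 + 4136 - 70688 + 4*sqrt(26)))*(-51851) = (6739 + (-66564 + 4*sqrt(26)))*(-51851) = (-59825 + 4*sqrt(26))*(-51851) = 3101986075 - 207404*sqrt(26)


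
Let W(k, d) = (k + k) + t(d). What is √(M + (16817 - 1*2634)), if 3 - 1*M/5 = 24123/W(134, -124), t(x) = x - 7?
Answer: √249958007/137 ≈ 115.40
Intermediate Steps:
t(x) = -7 + x
W(k, d) = -7 + d + 2*k (W(k, d) = (k + k) + (-7 + d) = 2*k + (-7 + d) = -7 + d + 2*k)
M = -118560/137 (M = 15 - 120615/(-7 - 124 + 2*134) = 15 - 120615/(-7 - 124 + 268) = 15 - 120615/137 = -118560/137 ≈ -865.40)
√(M + (16817 - 1*2634)) = √(-118560/137 + (16817 - 1*2634)) = √(-118560/137 + (16817 - 2634)) = √(-118560/137 + 14183) = √(1824511/137) = √249958007/137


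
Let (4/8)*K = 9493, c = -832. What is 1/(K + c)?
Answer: 1/18154 ≈ 5.5084e-5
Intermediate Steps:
K = 18986 (K = 2*9493 = 18986)
1/(K + c) = 1/(18986 - 832) = 1/18154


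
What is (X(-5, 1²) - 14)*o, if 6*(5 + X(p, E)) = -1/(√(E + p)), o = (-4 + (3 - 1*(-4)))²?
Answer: -171 + 3*I/4 ≈ -171.0 + 0.75*I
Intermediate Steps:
o = 9 (o = (-4 + (3 + 4))² = (-4 + 7)² = 3² = 9)
X(p, E) = -5 - 1/(6*√(E + p)) (X(p, E) = -5 + (-1/(√(E + p)))/6 = -5 + (-1/√(E + p))/6 = -5 - 1/(6*√(E + p)))
(X(-5, 1²) - 14)*o = ((-5 - 1/(6*√(1² - 5))) - 14)*9 = ((-5 - 1/(6*√(1 - 5))) - 14)*9 = ((-5 - (-1)*I/12) - 14)*9 = ((-5 + I/12) - 14)*9 = (-19 + I/12)*9 = -171 + 3*I/4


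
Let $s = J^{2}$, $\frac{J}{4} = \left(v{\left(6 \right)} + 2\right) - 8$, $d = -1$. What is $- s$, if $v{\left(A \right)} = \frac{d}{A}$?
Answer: $- \frac{5476}{9} \approx -608.44$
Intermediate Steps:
$v{\left(A \right)} = - \frac{1}{A}$
$J = - \frac{74}{3}$ ($J = 4 \left(\left(- \frac{1}{6} + 2\right) - 8\right) = 4 \left(\frac{11}{6} - 8\right) = 4 \left(- \frac{37}{6}\right) = - \frac{74}{3} \approx -24.667$)
$s = \frac{5476}{9}$ ($s = \left(- \frac{74}{3}\right)^{2} = \frac{5476}{9} \approx 608.44$)
$- s = \left(-1\right) \frac{5476}{9} = - \frac{5476}{9}$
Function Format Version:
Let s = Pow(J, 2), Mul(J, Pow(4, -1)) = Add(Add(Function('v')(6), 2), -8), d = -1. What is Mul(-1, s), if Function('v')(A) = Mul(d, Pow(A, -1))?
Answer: Rational(-5476, 9) ≈ -608.44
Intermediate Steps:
Function('v')(A) = Mul(-1, Pow(A, -1))
J = Rational(-74, 3) (J = Mul(4, Add(Add(Mul(-1, Pow(6, -1)), 2), -8)) = Mul(4, Add(Add(Mul(-1, Rational(1, 6)), 2), -8)) = Mul(4, Add(Add(Rational(-1, 6), 2), -8)) = Mul(4, Add(Rational(11, 6), -8)) = Mul(4, Rational(-37, 6)) = Rational(-74, 3) ≈ -24.667)
s = Rational(5476, 9) (s = Pow(Rational(-74, 3), 2) = Rational(5476, 9) ≈ 608.44)
Mul(-1, s) = Mul(-1, Rational(5476, 9)) = Rational(-5476, 9)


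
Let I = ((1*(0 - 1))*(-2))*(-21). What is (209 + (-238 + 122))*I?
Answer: -3906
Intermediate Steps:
I = -42 (I = ((1*(-1))*(-2))*(-21) = -1*(-2)*(-21) = 2*(-21) = -42)
(209 + (-238 + 122))*I = (209 + (-238 + 122))*(-42) = (209 - 116)*(-42) = 93*(-42) = -3906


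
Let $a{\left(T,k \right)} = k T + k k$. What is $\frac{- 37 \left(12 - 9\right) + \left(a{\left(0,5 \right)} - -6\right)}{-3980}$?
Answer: $\frac{4}{199} \approx 0.020101$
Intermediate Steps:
$a{\left(T,k \right)} = k^{2} + T k$ ($a{\left(T,k \right)} = T k + k^{2} = k^{2} + T k$)
$\frac{- 37 \left(12 - 9\right) + \left(a{\left(0,5 \right)} - -6\right)}{-3980} = \frac{- 37 \left(12 - 9\right) - \left(-6 - 5 \left(0 + 5\right)\right)}{-3980} = \left(\left(-37\right) 3 + \left(5 \cdot 5 + 6\right)\right) \left(- \frac{1}{3980}\right) = \left(-111 + \left(25 + 6\right)\right) \left(- \frac{1}{3980}\right) = \left(-111 + 31\right) \left(- \frac{1}{3980}\right) = \left(-80\right) \left(- \frac{1}{3980}\right) = \frac{4}{199}$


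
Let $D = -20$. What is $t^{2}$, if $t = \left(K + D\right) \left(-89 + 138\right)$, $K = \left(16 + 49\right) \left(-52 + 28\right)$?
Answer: $5993856400$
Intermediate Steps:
$K = -1560$ ($K = 65 \left(-24\right) = -1560$)
$t = -77420$ ($t = \left(-1560 - 20\right) \left(-89 + 138\right) = \left(-1580\right) 49 = -77420$)
$t^{2} = \left(-77420\right)^{2} = 5993856400$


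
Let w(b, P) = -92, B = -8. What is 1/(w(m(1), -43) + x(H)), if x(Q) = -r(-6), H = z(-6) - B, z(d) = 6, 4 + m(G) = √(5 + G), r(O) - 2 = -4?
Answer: -1/90 ≈ -0.011111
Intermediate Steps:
r(O) = -2 (r(O) = 2 - 4 = -2)
m(G) = -4 + √(5 + G)
H = 14 (H = 6 - 1*(-8) = 6 + 8 = 14)
x(Q) = 2 (x(Q) = -1*(-2) = 2)
1/(w(m(1), -43) + x(H)) = 1/(-92 + 2) = 1/(-90) = -1/90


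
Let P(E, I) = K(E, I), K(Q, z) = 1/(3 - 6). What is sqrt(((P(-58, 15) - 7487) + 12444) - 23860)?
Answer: I*sqrt(170130)/3 ≈ 137.49*I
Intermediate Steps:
K(Q, z) = -1/3 (K(Q, z) = 1/(-3) = -1/3)
P(E, I) = -1/3
sqrt(((P(-58, 15) - 7487) + 12444) - 23860) = sqrt(((-1/3 - 7487) + 12444) - 23860) = sqrt((-22462/3 + 12444) - 23860) = sqrt(14870/3 - 23860) = sqrt(-56710/3) = I*sqrt(170130)/3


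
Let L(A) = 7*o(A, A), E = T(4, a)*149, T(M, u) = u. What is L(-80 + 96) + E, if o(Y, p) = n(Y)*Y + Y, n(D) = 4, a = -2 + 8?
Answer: 1454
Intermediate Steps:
a = 6
E = 894 (E = 6*149 = 894)
o(Y, p) = 5*Y (o(Y, p) = 4*Y + Y = 5*Y)
L(A) = 35*A (L(A) = 7*(5*A) = 35*A)
L(-80 + 96) + E = 35*(-80 + 96) + 894 = 35*16 + 894 = 560 + 894 = 1454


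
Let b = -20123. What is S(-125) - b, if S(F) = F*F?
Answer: 35748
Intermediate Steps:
S(F) = F²
S(-125) - b = (-125)² - 1*(-20123) = 15625 + 20123 = 35748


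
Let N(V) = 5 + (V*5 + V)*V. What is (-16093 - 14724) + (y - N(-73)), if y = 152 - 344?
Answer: -62988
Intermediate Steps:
y = -192
N(V) = 5 + 6*V² (N(V) = 5 + (5*V + V)*V = 5 + (6*V)*V = 5 + 6*V²)
(-16093 - 14724) + (y - N(-73)) = (-16093 - 14724) + (-192 - (5 + 6*(-73)²)) = -30817 + (-192 - (5 + 6*5329)) = -30817 + (-192 - (5 + 31974)) = -30817 + (-192 - 1*31979) = -30817 + (-192 - 31979) = -30817 - 32171 = -62988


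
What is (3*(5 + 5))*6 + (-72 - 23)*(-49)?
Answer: 4835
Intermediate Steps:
(3*(5 + 5))*6 + (-72 - 23)*(-49) = (3*10)*6 - 95*(-49) = 30*6 + 4655 = 180 + 4655 = 4835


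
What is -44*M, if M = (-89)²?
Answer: -348524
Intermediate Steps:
M = 7921
-44*M = -44*7921 = -348524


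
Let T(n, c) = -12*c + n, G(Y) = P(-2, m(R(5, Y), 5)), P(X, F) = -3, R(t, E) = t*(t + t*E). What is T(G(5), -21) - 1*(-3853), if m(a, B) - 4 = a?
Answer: 4102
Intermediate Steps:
R(t, E) = t*(t + E*t)
m(a, B) = 4 + a
G(Y) = -3
T(n, c) = n - 12*c
T(G(5), -21) - 1*(-3853) = (-3 - 12*(-21)) - 1*(-3853) = (-3 + 252) + 3853 = 249 + 3853 = 4102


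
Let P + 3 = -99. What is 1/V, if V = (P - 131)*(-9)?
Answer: 1/2097 ≈ 0.00047687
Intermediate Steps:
P = -102 (P = -3 - 99 = -102)
V = 2097 (V = (-102 - 131)*(-9) = -233*(-9) = 2097)
1/V = 1/2097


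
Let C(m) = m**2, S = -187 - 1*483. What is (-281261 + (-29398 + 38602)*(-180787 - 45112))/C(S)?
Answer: -2079455657/448900 ≈ -4632.3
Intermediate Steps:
S = -670 (S = -187 - 483 = -670)
(-281261 + (-29398 + 38602)*(-180787 - 45112))/C(S) = (-281261 + (-29398 + 38602)*(-180787 - 45112))/((-670)**2) = (-281261 + 9204*(-225899))/448900 = (-281261 - 2079174396)*(1/448900) = -2079455657*1/448900 = -2079455657/448900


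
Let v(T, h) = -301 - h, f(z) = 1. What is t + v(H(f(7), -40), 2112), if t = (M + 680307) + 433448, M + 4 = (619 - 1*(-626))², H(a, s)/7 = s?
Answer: 2661363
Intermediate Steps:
H(a, s) = 7*s
M = 1550021 (M = -4 + (619 - 1*(-626))² = -4 + (619 + 626)² = -4 + 1245² = -4 + 1550025 = 1550021)
t = 2663776 (t = (1550021 + 680307) + 433448 = 2230328 + 433448 = 2663776)
t + v(H(f(7), -40), 2112) = 2663776 + (-301 - 1*2112) = 2663776 + (-301 - 2112) = 2663776 - 2413 = 2661363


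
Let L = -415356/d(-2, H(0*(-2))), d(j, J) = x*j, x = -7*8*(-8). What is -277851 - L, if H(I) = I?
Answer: -62342463/224 ≈ -2.7831e+5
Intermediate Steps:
x = 448 (x = -56*(-8) = 448)
d(j, J) = 448*j
L = 103839/224 (L = -415356/(448*(-2)) = -415356/(-896) = -415356*(-1/896) = 103839/224 ≈ 463.57)
-277851 - L = -277851 - 1*103839/224 = -277851 - 103839/224 = -62342463/224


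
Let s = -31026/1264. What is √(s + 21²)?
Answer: √41585442/316 ≈ 20.407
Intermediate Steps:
s = -15513/632 (s = -31026*1/1264 = -15513/632 ≈ -24.546)
√(s + 21²) = √(-15513/632 + 21²) = √(-15513/632 + 441) = √(263199/632) = √41585442/316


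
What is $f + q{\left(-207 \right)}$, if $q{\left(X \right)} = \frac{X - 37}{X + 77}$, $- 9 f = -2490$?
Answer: $\frac{54316}{195} \approx 278.54$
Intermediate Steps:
$f = \frac{830}{3}$ ($f = \left(- \frac{1}{9}\right) \left(-2490\right) = \frac{830}{3} \approx 276.67$)
$q{\left(X \right)} = \frac{-37 + X}{77 + X}$
$f + q{\left(-207 \right)} = \frac{830}{3} + \frac{-37 - 207}{77 - 207} = \frac{830}{3} + \frac{1}{-130} \left(-244\right) = \frac{830}{3} - - \frac{122}{65} = \frac{830}{3} + \frac{122}{65} = \frac{54316}{195}$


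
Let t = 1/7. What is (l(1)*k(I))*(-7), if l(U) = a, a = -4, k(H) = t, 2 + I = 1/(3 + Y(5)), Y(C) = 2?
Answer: 4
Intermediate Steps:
t = ⅐ ≈ 0.14286
I = -9/5 (I = -2 + 1/(3 + 2) = -2 + 1/5 = -2 + ⅕ = -9/5 ≈ -1.8000)
k(H) = ⅐
l(U) = -4
(l(1)*k(I))*(-7) = -4*⅐*(-7) = -4/7*(-7) = 4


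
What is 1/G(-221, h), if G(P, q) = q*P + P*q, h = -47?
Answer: 1/20774 ≈ 4.8137e-5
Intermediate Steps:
G(P, q) = 2*P*q (G(P, q) = P*q + P*q = 2*P*q)
1/G(-221, h) = 1/(2*(-221)*(-47)) = 1/20774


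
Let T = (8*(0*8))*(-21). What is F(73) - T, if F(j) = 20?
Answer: 20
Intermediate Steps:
T = 0 (T = (8*0)*(-21) = 0*(-21) = 0)
F(73) - T = 20 - 1*0 = 20 + 0 = 20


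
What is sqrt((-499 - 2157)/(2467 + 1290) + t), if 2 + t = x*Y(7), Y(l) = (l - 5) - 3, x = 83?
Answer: I*sqrt(4186013)/221 ≈ 9.2578*I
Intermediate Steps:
Y(l) = -8 + l (Y(l) = (-5 + l) - 3 = -8 + l)
t = -85 (t = -2 + 83*(-8 + 7) = -2 + 83*(-1) = -2 - 83 = -85)
sqrt((-499 - 2157)/(2467 + 1290) + t) = sqrt((-499 - 2157)/(2467 + 1290) - 85) = sqrt(-2656/3757 - 85) = sqrt(-322001/3757) = I*sqrt(4186013)/221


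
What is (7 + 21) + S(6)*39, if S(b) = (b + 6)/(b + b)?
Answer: 67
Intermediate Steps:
S(b) = (6 + b)/(2*b) (S(b) = (6 + b)/((2*b)) = (6 + b)*(1/(2*b)) = (6 + b)/(2*b))
(7 + 21) + S(6)*39 = (7 + 21) + ((½)*(6 + 6)/6)*39 = 28 + ((½)*(⅙)*12)*39 = 28 + 1*39 = 28 + 39 = 67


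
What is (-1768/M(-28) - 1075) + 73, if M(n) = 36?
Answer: -9460/9 ≈ -1051.1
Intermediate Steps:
(-1768/M(-28) - 1075) + 73 = (-1768/36 - 1075) + 73 = (-1768*1/36 - 1075) + 73 = (-442/9 - 1075) + 73 = -10117/9 + 73 = -9460/9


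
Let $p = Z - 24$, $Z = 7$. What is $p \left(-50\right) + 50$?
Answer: $900$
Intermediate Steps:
$p = -17$ ($p = 7 - 24 = -17$)
$p \left(-50\right) + 50 = \left(-17\right) \left(-50\right) + 50 = 850 + 50 = 900$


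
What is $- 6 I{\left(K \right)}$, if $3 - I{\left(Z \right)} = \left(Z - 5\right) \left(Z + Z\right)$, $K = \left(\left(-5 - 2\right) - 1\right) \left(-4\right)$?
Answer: $10350$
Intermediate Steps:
$K = 32$ ($K = \left(\left(-5 - 2\right) - 1\right) \left(-4\right) = \left(-7 - 1\right) \left(-4\right) = \left(-8\right) \left(-4\right) = 32$)
$I{\left(Z \right)} = 3 - 2 Z \left(-5 + Z\right)$ ($I{\left(Z \right)} = 3 - \left(Z - 5\right) \left(Z + Z\right) = 3 - \left(-5 + Z\right) 2 Z = 3 - 2 Z \left(-5 + Z\right)$)
$- 6 I{\left(K \right)} = - 6 \left(3 - 2 \cdot 32^{2} + 10 \cdot 32\right) = - 6 \left(3 - 2048 + 320\right) = \left(-6\right) \left(-1725\right) = 10350$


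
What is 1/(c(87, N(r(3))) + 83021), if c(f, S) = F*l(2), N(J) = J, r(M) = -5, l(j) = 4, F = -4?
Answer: 1/83005 ≈ 1.2047e-5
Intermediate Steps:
c(f, S) = -16 (c(f, S) = -4*4 = -16)
1/(c(87, N(r(3))) + 83021) = 1/(-16 + 83021) = 1/83005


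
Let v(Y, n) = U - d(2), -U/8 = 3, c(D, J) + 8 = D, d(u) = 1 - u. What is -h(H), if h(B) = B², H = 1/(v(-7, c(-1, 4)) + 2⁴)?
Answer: -1/49 ≈ -0.020408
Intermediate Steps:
c(D, J) = -8 + D
U = -24 (U = -8*3 = -24)
v(Y, n) = -23 (v(Y, n) = -24 - (1 - 1*2) = -24 - (1 - 2) = -24 - 1*(-1) = -24 + 1 = -23)
H = -⅐ (H = 1/(-23 + 2⁴) = 1/(-23 + 16) = 1/(-7) = -⅐ ≈ -0.14286)
-h(H) = -(-⅐)² = -1*1/49 = -1/49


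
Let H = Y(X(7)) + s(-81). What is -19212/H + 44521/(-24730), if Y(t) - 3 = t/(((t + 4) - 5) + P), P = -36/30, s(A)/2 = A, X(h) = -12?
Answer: 11077693217/92564390 ≈ 119.68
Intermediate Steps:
s(A) = 2*A
P = -6/5 (P = -36*1/30 = -6/5 ≈ -1.2000)
Y(t) = 3 + t/(-11/5 + t) (Y(t) = 3 + t/(((t + 4) - 5) - 6/5) = 3 + t/(((4 + t) - 5) - 6/5) = 3 + t/((-1 + t) - 6/5) = 3 + t/(-11/5 + t))
H = -11229/71 (H = (-33 + 20*(-12))/(-11 + 5*(-12)) + 2*(-81) = (-33 - 240)/(-11 - 60) - 162 = -273/(-71) - 162 = -1/71*(-273) - 162 = 273/71 - 162 = -11229/71 ≈ -158.16)
-19212/H + 44521/(-24730) = -19212/(-11229/71) + 44521/(-24730) = -19212*(-71/11229) + 44521*(-1/24730) = 454684/3743 - 44521/24730 = 11077693217/92564390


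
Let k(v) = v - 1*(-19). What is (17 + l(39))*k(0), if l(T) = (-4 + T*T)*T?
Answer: 1124420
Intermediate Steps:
k(v) = 19 + v (k(v) = v + 19 = 19 + v)
l(T) = T*(-4 + T²) (l(T) = (-4 + T²)*T = T*(-4 + T²))
(17 + l(39))*k(0) = (17 + 39*(-4 + 39²))*(19 + 0) = (17 + 39*(-4 + 1521))*19 = (17 + 39*1517)*19 = (17 + 59163)*19 = 59180*19 = 1124420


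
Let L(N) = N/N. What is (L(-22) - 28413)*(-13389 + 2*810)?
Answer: 334380828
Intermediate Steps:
L(N) = 1
(L(-22) - 28413)*(-13389 + 2*810) = (1 - 28413)*(-13389 + 2*810) = -28412*(-13389 + 1620) = -28412*(-11769) = 334380828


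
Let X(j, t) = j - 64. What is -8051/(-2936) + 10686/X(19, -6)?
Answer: -10337267/44040 ≈ -234.72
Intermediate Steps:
X(j, t) = -64 + j
-8051/(-2936) + 10686/X(19, -6) = -8051/(-2936) + 10686/(-64 + 19) = -8051*(-1/2936) + 10686/(-45) = 8051/2936 + 10686*(-1/45) = 8051/2936 - 3562/15 = -10337267/44040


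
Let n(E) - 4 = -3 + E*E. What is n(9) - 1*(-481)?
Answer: 563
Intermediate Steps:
n(E) = 1 + E**2 (n(E) = 4 + (-3 + E*E) = 4 + (-3 + E**2) = 1 + E**2)
n(9) - 1*(-481) = (1 + 9**2) - 1*(-481) = (1 + 81) + 481 = 82 + 481 = 563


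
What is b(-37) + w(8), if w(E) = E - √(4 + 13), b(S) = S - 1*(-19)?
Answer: -10 - √17 ≈ -14.123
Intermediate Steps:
b(S) = 19 + S (b(S) = S + 19 = 19 + S)
w(E) = E - √17
b(-37) + w(8) = (19 - 37) + (8 - √17) = -18 + (8 - √17) = -10 - √17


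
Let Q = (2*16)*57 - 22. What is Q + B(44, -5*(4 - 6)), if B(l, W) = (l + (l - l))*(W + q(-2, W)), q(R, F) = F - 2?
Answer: 2594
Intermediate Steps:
q(R, F) = -2 + F
B(l, W) = l*(-2 + 2*W) (B(l, W) = (l + (l - l))*(W + (-2 + W)) = (l + 0)*(-2 + 2*W) = l*(-2 + 2*W))
Q = 1802 (Q = 32*57 - 22 = 1824 - 22 = 1802)
Q + B(44, -5*(4 - 6)) = 1802 + 2*44*(-1 - 5*(4 - 6)) = 1802 + 2*44*(-1 - 5*(-2)) = 1802 + 2*44*(-1 + 10) = 1802 + 2*44*9 = 1802 + 792 = 2594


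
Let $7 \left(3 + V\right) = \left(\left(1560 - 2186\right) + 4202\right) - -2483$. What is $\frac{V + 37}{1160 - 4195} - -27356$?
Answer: $\frac{581171923}{21245} \approx 27356.0$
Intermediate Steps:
$V = \frac{6038}{7}$ ($V = -3 + \frac{\left(\left(1560 - 2186\right) + 4202\right) - -2483}{7} = -3 + \frac{\left(-626 + 4202\right) + 2483}{7} = -3 + \frac{3576 + 2483}{7} = -3 + \frac{1}{7} \cdot 6059 = -3 + \frac{6059}{7} = \frac{6038}{7} \approx 862.57$)
$\frac{V + 37}{1160 - 4195} - -27356 = \frac{\frac{6038}{7} + 37}{1160 - 4195} - -27356 = \frac{6297}{7 \left(-3035\right)} + 27356 = \frac{6297}{7} \left(- \frac{1}{3035}\right) + 27356 = - \frac{6297}{21245} + 27356 = \frac{581171923}{21245}$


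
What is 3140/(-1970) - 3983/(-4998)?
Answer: -112103/140658 ≈ -0.79699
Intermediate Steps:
3140/(-1970) - 3983/(-4998) = 3140*(-1/1970) - 3983*(-1/4998) = -314/197 + 569/714 = -112103/140658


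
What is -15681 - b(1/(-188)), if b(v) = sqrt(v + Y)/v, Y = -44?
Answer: -15681 + 2*I*sqrt(388831) ≈ -15681.0 + 1247.1*I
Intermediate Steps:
b(v) = sqrt(-44 + v)/v (b(v) = sqrt(v - 44)/v = sqrt(-44 + v)/v)
-15681 - b(1/(-188)) = -15681 - sqrt(-44 + 1/(-188))/(1/(-188)) = -15681 - sqrt(-44 - 1/188)/(-1/188) = -15681 - (-188)*sqrt(-8273/188) = -15681 - (-188)*I*sqrt(388831)/94 = -15681 - (-2)*I*sqrt(388831) = -15681 + 2*I*sqrt(388831)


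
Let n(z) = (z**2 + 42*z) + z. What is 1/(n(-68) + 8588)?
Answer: 1/10288 ≈ 9.7201e-5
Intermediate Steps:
n(z) = z**2 + 43*z
1/(n(-68) + 8588) = 1/(-68*(43 - 68) + 8588) = 1/(-68*(-25) + 8588) = 1/(1700 + 8588) = 1/10288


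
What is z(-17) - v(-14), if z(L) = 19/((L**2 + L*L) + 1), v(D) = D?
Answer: 8125/579 ≈ 14.033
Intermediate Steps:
z(L) = 19/(1 + 2*L**2) (z(L) = 19/((L**2 + L**2) + 1) = 19/(2*L**2 + 1) = 19/(1 + 2*L**2))
z(-17) - v(-14) = 19/(1 + 2*(-17)**2) - 1*(-14) = 19/(1 + 2*289) + 14 = 19/(1 + 578) + 14 = 19/579 + 14 = 8125/579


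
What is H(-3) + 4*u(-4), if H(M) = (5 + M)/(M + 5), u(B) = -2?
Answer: -7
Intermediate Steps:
H(M) = 1 (H(M) = (5 + M)/(5 + M) = 1)
H(-3) + 4*u(-4) = 1 + 4*(-2) = 1 - 8 = -7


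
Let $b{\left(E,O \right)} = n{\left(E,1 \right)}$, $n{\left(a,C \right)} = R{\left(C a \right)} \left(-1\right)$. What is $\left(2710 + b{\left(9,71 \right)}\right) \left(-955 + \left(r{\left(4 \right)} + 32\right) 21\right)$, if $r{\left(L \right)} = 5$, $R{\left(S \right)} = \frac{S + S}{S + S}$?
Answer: $-482202$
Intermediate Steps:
$R{\left(S \right)} = 1$ ($R{\left(S \right)} = \frac{2 S}{2 S} = 2 S \frac{1}{2 S} = 1$)
$n{\left(a,C \right)} = -1$ ($n{\left(a,C \right)} = 1 \left(-1\right) = -1$)
$b{\left(E,O \right)} = -1$
$\left(2710 + b{\left(9,71 \right)}\right) \left(-955 + \left(r{\left(4 \right)} + 32\right) 21\right) = \left(2710 - 1\right) \left(-955 + \left(5 + 32\right) 21\right) = 2709 \left(-955 + 37 \cdot 21\right) = 2709 \left(-955 + 777\right) = 2709 \left(-178\right) = -482202$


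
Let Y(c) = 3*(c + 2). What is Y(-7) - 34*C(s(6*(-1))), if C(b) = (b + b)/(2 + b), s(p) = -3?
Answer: -219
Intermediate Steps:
C(b) = 2*b/(2 + b) (C(b) = (2*b)/(2 + b) = 2*b/(2 + b))
Y(c) = 6 + 3*c (Y(c) = 3*(2 + c) = 6 + 3*c)
Y(-7) - 34*C(s(6*(-1))) = (6 + 3*(-7)) - 68*(-3)/(2 - 3) = (6 - 21) - 68*(-3)/(-1) = -15 - 68*(-3)*(-1) = -15 - 34*6 = -15 - 204 = -219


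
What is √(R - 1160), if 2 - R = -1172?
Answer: √14 ≈ 3.7417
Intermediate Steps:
R = 1174 (R = 2 - 1*(-1172) = 2 + 1172 = 1174)
√(R - 1160) = √(1174 - 1160) = √14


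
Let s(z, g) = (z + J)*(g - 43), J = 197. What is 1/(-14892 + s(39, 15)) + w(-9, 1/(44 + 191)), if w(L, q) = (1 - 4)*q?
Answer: -12947/1010500 ≈ -0.012812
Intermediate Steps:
s(z, g) = (-43 + g)*(197 + z) (s(z, g) = (z + 197)*(g - 43) = (197 + z)*(-43 + g) = (-43 + g)*(197 + z))
w(L, q) = -3*q
1/(-14892 + s(39, 15)) + w(-9, 1/(44 + 191)) = 1/(-14892 + (-8471 - 43*39 + 197*15 + 15*39)) - 3/(44 + 191) = 1/(-14892 + (-8471 - 1677 + 2955 + 585)) - 3/235 = 1/(-14892 - 6608) - 3*1/235 = 1/(-21500) - 3/235 = -1/21500 - 3/235 = -12947/1010500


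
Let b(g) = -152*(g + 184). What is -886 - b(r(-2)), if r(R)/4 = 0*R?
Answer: 27082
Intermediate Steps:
r(R) = 0 (r(R) = 4*(0*R) = 4*0 = 0)
b(g) = -27968 - 152*g (b(g) = -152*(184 + g) = -27968 - 152*g)
-886 - b(r(-2)) = -886 - (-27968 - 152*0) = -886 - (-27968 + 0) = -886 - 1*(-27968) = -886 + 27968 = 27082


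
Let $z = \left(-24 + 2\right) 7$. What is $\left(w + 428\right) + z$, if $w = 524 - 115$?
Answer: $683$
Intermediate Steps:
$w = 409$
$z = -154$ ($z = \left(-22\right) 7 = -154$)
$\left(w + 428\right) + z = \left(409 + 428\right) - 154 = 837 - 154 = 683$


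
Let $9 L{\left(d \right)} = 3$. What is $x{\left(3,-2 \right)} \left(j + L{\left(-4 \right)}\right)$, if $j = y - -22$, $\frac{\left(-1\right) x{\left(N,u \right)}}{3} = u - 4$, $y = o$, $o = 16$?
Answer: $690$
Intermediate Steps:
$y = 16$
$L{\left(d \right)} = \frac{1}{3}$ ($L{\left(d \right)} = \frac{1}{9} \cdot 3 = \frac{1}{3}$)
$x{\left(N,u \right)} = 12 - 3 u$ ($x{\left(N,u \right)} = - 3 \left(u - 4\right) = - 3 \left(-4 + u\right) = 12 - 3 u$)
$j = 38$ ($j = 16 - -22 = 16 + 22 = 38$)
$x{\left(3,-2 \right)} \left(j + L{\left(-4 \right)}\right) = \left(12 - -6\right) \left(38 + \frac{1}{3}\right) = \left(12 + 6\right) \frac{115}{3} = 18 \cdot \frac{115}{3} = 690$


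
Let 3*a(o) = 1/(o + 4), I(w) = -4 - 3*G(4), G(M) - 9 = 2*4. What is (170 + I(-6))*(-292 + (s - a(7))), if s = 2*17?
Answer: -979225/33 ≈ -29674.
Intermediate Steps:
G(M) = 17 (G(M) = 9 + 2*4 = 9 + 8 = 17)
s = 34
I(w) = -55 (I(w) = -4 - 3*17 = -4 - 1*51 = -4 - 51 = -55)
a(o) = 1/(3*(4 + o)) (a(o) = 1/(3*(o + 4)) = 1/(3*(4 + o)))
(170 + I(-6))*(-292 + (s - a(7))) = (170 - 55)*(-292 + (34 - 1/(3*(4 + 7)))) = 115*(-292 + (34 - 1/(3*11))) = 115*(-292 + (34 - 1*1/33)) = 115*(-292 + (34 - 1/33)) = 115*(-292 + 1121/33) = 115*(-8515/33) = -979225/33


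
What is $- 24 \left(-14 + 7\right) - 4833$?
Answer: $-4665$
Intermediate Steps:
$- 24 \left(-14 + 7\right) - 4833 = \left(-24\right) \left(-7\right) - 4833 = 168 - 4833 = -4665$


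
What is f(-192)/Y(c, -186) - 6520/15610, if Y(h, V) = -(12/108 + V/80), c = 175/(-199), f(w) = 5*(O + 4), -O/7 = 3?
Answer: -48286244/1244117 ≈ -38.812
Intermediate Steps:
O = -21 (O = -7*3 = -21)
f(w) = -85 (f(w) = 5*(-21 + 4) = 5*(-17) = -85)
c = -175/199 (c = 175*(-1/199) = -175/199 ≈ -0.87940)
Y(h, V) = -⅑ - V/80 (Y(h, V) = -(12*(1/108) + V*(1/80)) = -(⅑ + V/80) = -⅑ - V/80)
f(-192)/Y(c, -186) - 6520/15610 = -85/(-⅑ - 1/80*(-186)) - 6520/15610 = -85/(-⅑ + 93/40) - 6520*1/15610 = -85/797/360 - 652/1561 = -85*360/797 - 652/1561 = -30600/797 - 652/1561 = -48286244/1244117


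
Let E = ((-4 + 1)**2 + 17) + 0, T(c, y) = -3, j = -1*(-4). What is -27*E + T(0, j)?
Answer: -705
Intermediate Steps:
j = 4
E = 26 (E = ((-3)**2 + 17) + 0 = (9 + 17) + 0 = 26 + 0 = 26)
-27*E + T(0, j) = -27*26 - 3 = -702 - 3 = -705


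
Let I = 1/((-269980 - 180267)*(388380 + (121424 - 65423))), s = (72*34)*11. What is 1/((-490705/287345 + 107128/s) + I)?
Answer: 12901280174363599326/29293541656356162019 ≈ 0.44041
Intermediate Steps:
s = 26928 (s = 2448*11 = 26928)
I = -1/200081212107 (I = 1/(-450247*(388380 + 56001)) = 1/(-450247*444381) = 1/(-200081212107) = -1/200081212107 ≈ -4.9980e-12)
1/((-490705/287345 + 107128/s) + I) = 1/((-490705/287345 + 107128/26928) - 1/200081212107) = 1/((-490705*1/287345 + 107128*(1/26928)) - 1/200081212107) = 1/((-98141/57469 + 13391/3366) - 1/200081212107) = 1/(439224773/193440654 - 1/200081212107) = 1/(29293541656356162019/12901280174363599326) = 12901280174363599326/29293541656356162019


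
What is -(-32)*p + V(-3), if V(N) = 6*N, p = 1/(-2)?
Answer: -34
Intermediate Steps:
p = -1/2 ≈ -0.50000
-(-32)*p + V(-3) = -(-32)*(-1)/2 + 6*(-3) = -8*2 - 18 = -16 - 18 = -34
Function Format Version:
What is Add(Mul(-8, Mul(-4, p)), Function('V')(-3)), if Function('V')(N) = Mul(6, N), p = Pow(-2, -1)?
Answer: -34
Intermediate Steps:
p = Rational(-1, 2) ≈ -0.50000
Add(Mul(-8, Mul(-4, p)), Function('V')(-3)) = Add(Mul(-8, Mul(-4, Rational(-1, 2))), Mul(6, -3)) = Add(Mul(-8, 2), -18) = Add(-16, -18) = -34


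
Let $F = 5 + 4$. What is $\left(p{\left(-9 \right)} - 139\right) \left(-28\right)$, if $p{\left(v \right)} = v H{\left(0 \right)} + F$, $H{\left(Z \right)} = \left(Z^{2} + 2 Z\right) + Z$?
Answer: $3640$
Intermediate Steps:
$F = 9$
$H{\left(Z \right)} = Z^{2} + 3 Z$
$p{\left(v \right)} = 9$ ($p{\left(v \right)} = v 0 \left(3 + 0\right) + 9 = v 0 \cdot 3 + 9 = v 0 + 9 = 0 + 9 = 9$)
$\left(p{\left(-9 \right)} - 139\right) \left(-28\right) = \left(9 - 139\right) \left(-28\right) = \left(-130\right) \left(-28\right) = 3640$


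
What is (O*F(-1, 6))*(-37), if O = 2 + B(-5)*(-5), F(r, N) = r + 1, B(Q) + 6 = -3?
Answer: 0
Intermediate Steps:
B(Q) = -9 (B(Q) = -6 - 3 = -9)
F(r, N) = 1 + r
O = 47 (O = 2 - 9*(-5) = 2 + 45 = 47)
(O*F(-1, 6))*(-37) = (47*(1 - 1))*(-37) = (47*0)*(-37) = 0*(-37) = 0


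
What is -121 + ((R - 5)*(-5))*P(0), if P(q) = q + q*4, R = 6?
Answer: -121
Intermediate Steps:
P(q) = 5*q (P(q) = q + 4*q = 5*q)
-121 + ((R - 5)*(-5))*P(0) = -121 + ((6 - 5)*(-5))*(5*0) = -121 + (1*(-5))*0 = -121 - 5*0 = -121 + 0 = -121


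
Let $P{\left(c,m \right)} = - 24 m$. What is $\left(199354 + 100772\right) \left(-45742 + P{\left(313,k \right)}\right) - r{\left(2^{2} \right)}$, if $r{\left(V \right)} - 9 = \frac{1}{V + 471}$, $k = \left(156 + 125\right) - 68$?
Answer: $- \frac{7249738616176}{475} \approx -1.5263 \cdot 10^{10}$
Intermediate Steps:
$k = 213$ ($k = 281 - 68 = 213$)
$r{\left(V \right)} = 9 + \frac{1}{471 + V}$ ($r{\left(V \right)} = 9 + \frac{1}{V + 471} = 9 + \frac{1}{471 + V}$)
$\left(199354 + 100772\right) \left(-45742 + P{\left(313,k \right)}\right) - r{\left(2^{2} \right)} = \left(199354 + 100772\right) \left(-45742 - 5112\right) - \frac{4240 + 9 \cdot 2^{2}}{471 + 2^{2}} = 300126 \left(-45742 - 5112\right) - \frac{4240 + 9 \cdot 4}{471 + 4} = 300126 \left(-50854\right) - \frac{4240 + 36}{475} = -15262607604 - \frac{1}{475} \cdot 4276 = -15262607604 - \frac{4276}{475} = - \frac{7249738616176}{475}$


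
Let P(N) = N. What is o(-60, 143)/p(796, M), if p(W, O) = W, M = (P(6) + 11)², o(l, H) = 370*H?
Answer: 26455/398 ≈ 66.470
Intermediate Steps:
M = 289 (M = (6 + 11)² = 17² = 289)
o(-60, 143)/p(796, M) = (370*143)/796 = 52910*(1/796) = 26455/398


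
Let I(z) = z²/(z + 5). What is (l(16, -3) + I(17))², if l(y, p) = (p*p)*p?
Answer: 93025/484 ≈ 192.20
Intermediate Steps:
l(y, p) = p³ (l(y, p) = p²*p = p³)
I(z) = z²/(5 + z)
(l(16, -3) + I(17))² = ((-3)³ + 17²/(5 + 17))² = (-27 + 289/22)² = (-305/22)² = 93025/484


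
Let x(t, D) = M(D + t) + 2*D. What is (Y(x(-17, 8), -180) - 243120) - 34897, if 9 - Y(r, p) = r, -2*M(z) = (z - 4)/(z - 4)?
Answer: -556047/2 ≈ -2.7802e+5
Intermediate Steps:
M(z) = -½ (M(z) = -(z - 4)/(2*(z - 4)) = -(-4 + z)/(2*(-4 + z)) = -½*1 = -½)
x(t, D) = -½ + 2*D
Y(r, p) = 9 - r
(Y(x(-17, 8), -180) - 243120) - 34897 = ((9 - (-½ + 2*8)) - 243120) - 34897 = ((9 - (-½ + 16)) - 243120) - 34897 = ((9 - 1*31/2) - 243120) - 34897 = ((9 - 31/2) - 243120) - 34897 = (-13/2 - 243120) - 34897 = -486253/2 - 34897 = -556047/2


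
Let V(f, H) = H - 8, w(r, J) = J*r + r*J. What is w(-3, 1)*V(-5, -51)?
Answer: 354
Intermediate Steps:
w(r, J) = 2*J*r (w(r, J) = J*r + J*r = 2*J*r)
V(f, H) = -8 + H
w(-3, 1)*V(-5, -51) = (2*1*(-3))*(-8 - 51) = -6*(-59) = 354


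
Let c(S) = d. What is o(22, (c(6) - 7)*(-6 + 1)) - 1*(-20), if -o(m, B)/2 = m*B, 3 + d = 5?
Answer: -1080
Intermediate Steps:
d = 2 (d = -3 + 5 = 2)
c(S) = 2
o(m, B) = -2*B*m (o(m, B) = -2*m*B = -2*B*m)
o(22, (c(6) - 7)*(-6 + 1)) - 1*(-20) = -2*(2 - 7)*(-6 + 1)*22 - 1*(-20) = -2*(-5*(-5))*22 + 20 = -2*25*22 + 20 = -1100 + 20 = -1080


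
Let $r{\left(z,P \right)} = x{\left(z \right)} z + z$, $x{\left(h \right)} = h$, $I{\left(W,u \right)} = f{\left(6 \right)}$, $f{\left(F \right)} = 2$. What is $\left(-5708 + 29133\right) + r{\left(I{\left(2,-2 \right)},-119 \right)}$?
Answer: $23431$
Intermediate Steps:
$I{\left(W,u \right)} = 2$
$r{\left(z,P \right)} = z + z^{2}$ ($r{\left(z,P \right)} = z z + z = z^{2} + z = z + z^{2}$)
$\left(-5708 + 29133\right) + r{\left(I{\left(2,-2 \right)},-119 \right)} = \left(-5708 + 29133\right) + 2 \left(1 + 2\right) = 23425 + 2 \cdot 3 = 23425 + 6 = 23431$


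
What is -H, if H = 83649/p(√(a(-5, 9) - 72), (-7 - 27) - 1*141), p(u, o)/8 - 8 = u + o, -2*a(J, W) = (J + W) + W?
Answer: 4656461/74580 + 27883*I*√314/149160 ≈ 62.436 + 3.3125*I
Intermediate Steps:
a(J, W) = -W - J/2 (a(J, W) = -((J + W) + W)/2 = -(J + 2*W)/2 = -W - J/2)
p(u, o) = 64 + 8*o + 8*u (p(u, o) = 64 + 8*(u + o) = 64 + 8*(o + u) = 64 + (8*o + 8*u) = 64 + 8*o + 8*u)
H = 83649/(-1336 + 4*I*√314) (H = 83649/(64 + 8*((-7 - 27) - 1*141) + 8*√((-1*9 - ½*(-5)) - 72)) = 83649/(64 + 8*(-34 - 141) + 8*√((-9 + 5/2) - 72)) = 83649/(64 + 8*(-175) + 8*√(-13/2 - 72)) = 83649/(64 - 1400 + 8*√(-157/2)) = 83649/(64 - 1400 + 8*(I*√314/2)) = 83649/(64 - 1400 + 4*I*√314) = 83649/(-1336 + 4*I*√314) ≈ -62.436 - 3.3125*I)
-H = -(-4656461/74580 - 27883*I*√314/149160) = 4656461/74580 + 27883*I*√314/149160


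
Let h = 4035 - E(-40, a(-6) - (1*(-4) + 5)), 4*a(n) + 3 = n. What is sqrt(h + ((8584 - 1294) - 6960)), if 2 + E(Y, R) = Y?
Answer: sqrt(4407) ≈ 66.385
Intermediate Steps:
a(n) = -3/4 + n/4
E(Y, R) = -2 + Y
h = 4077 (h = 4035 - (-2 - 40) = 4035 - 1*(-42) = 4035 + 42 = 4077)
sqrt(h + ((8584 - 1294) - 6960)) = sqrt(4077 + ((8584 - 1294) - 6960)) = sqrt(4077 + (7290 - 6960)) = sqrt(4077 + 330) = sqrt(4407)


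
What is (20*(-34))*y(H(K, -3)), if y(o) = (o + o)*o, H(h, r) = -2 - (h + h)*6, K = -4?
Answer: -2877760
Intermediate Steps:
H(h, r) = -2 - 12*h (H(h, r) = -2 - 2*h*6 = -2 - 12*h)
y(o) = 2*o² (y(o) = (2*o)*o = 2*o²)
(20*(-34))*y(H(K, -3)) = (20*(-34))*(2*(-2 - 12*(-4))²) = -1360*(-2 + 48)² = -1360*46² = -1360*2116 = -680*4232 = -2877760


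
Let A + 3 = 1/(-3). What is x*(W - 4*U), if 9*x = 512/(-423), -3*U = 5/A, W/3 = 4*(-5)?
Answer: 31744/3807 ≈ 8.3383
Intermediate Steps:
W = -60 (W = 3*(4*(-5)) = 3*(-20) = -60)
A = -10/3 (A = -3 + 1/(-3) = -3 + 1*(-⅓) = -3 - ⅓ = -10/3 ≈ -3.3333)
U = ½ (U = -5/(3*(-10/3)) = -5*(-3)/(3*10) = -⅓*(-3/2) = ½ ≈ 0.50000)
x = -512/3807 (x = (512/(-423))/9 = (512*(-1/423))/9 = (⅑)*(-512/423) = -512/3807 ≈ -0.13449)
x*(W - 4*U) = -512*(-60 - 4*½)/3807 = -512*(-60 - 2)/3807 = -512/3807*(-62) = 31744/3807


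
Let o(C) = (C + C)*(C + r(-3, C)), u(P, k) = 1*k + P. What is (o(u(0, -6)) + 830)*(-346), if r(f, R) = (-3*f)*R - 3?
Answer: -548756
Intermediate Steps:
u(P, k) = P + k (u(P, k) = k + P = P + k)
r(f, R) = -3 - 3*R*f (r(f, R) = -3*R*f - 3 = -3 - 3*R*f)
o(C) = 2*C*(-3 + 10*C) (o(C) = (C + C)*(C + (-3 - 3*C*(-3))) = (2*C)*(C + (-3 + 9*C)) = (2*C)*(-3 + 10*C) = 2*C*(-3 + 10*C))
(o(u(0, -6)) + 830)*(-346) = (2*(0 - 6)*(-3 + 10*(0 - 6)) + 830)*(-346) = (2*(-6)*(-3 + 10*(-6)) + 830)*(-346) = (2*(-6)*(-3 - 60) + 830)*(-346) = (2*(-6)*(-63) + 830)*(-346) = (756 + 830)*(-346) = 1586*(-346) = -548756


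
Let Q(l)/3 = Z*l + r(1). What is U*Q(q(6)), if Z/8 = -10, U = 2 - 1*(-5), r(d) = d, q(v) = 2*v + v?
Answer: -30219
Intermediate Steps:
q(v) = 3*v
U = 7 (U = 2 + 5 = 7)
Z = -80 (Z = 8*(-10) = -80)
Q(l) = 3 - 240*l (Q(l) = 3*(-80*l + 1) = 3*(1 - 80*l) = 3 - 240*l)
U*Q(q(6)) = 7*(3 - 720*6) = 7*(3 - 240*18) = 7*(3 - 4320) = 7*(-4317) = -30219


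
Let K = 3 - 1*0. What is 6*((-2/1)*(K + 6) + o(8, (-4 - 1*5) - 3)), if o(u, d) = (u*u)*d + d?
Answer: -4788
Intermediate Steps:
K = 3 (K = 3 + 0 = 3)
o(u, d) = d + d*u² (o(u, d) = u²*d + d = d*u² + d = d + d*u²)
6*((-2/1)*(K + 6) + o(8, (-4 - 1*5) - 3)) = 6*((-2/1)*(3 + 6) + ((-4 - 1*5) - 3)*(1 + 8²)) = 6*(-2*1*9 + ((-4 - 5) - 3)*(1 + 64)) = 6*(-2*9 + (-9 - 3)*65) = 6*(-18 - 12*65) = 6*(-18 - 780) = 6*(-798) = -4788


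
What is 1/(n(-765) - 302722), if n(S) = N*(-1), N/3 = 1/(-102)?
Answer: -34/10292547 ≈ -3.3034e-6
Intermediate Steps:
N = -1/34 (N = 3/(-102) = 3*(-1/102) = -1/34 ≈ -0.029412)
n(S) = 1/34 (n(S) = -1/34*(-1) = 1/34)
1/(n(-765) - 302722) = 1/(1/34 - 302722) = 1/(-10292547/34) = -34/10292547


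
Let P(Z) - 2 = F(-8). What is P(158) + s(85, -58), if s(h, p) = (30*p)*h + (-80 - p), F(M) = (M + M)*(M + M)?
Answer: -147664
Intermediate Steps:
F(M) = 4*M² (F(M) = (2*M)*(2*M) = 4*M²)
s(h, p) = -80 - p + 30*h*p (s(h, p) = 30*h*p + (-80 - p) = -80 - p + 30*h*p)
P(Z) = 258 (P(Z) = 2 + 4*(-8)² = 2 + 4*64 = 2 + 256 = 258)
P(158) + s(85, -58) = 258 + (-80 - 1*(-58) + 30*85*(-58)) = 258 + (-80 + 58 - 147900) = 258 - 147922 = -147664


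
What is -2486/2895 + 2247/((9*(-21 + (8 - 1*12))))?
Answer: -52329/4825 ≈ -10.845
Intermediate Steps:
-2486/2895 + 2247/((9*(-21 + (8 - 1*12)))) = -2486*1/2895 + 2247/((9*(-21 + (8 - 12)))) = -2486/2895 + 2247/((9*(-21 - 4))) = -2486/2895 + 2247/((9*(-25))) = -2486/2895 + 2247/(-225) = -2486/2895 + 2247*(-1/225) = -2486/2895 - 749/75 = -52329/4825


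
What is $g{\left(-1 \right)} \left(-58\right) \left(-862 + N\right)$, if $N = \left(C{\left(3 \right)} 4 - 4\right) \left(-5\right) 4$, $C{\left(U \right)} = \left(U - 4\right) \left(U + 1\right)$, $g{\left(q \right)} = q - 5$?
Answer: $-160776$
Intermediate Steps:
$g{\left(q \right)} = -5 + q$ ($g{\left(q \right)} = q - 5 = -5 + q$)
$C{\left(U \right)} = \left(1 + U\right) \left(-4 + U\right)$ ($C{\left(U \right)} = \left(-4 + U\right) \left(1 + U\right) = \left(1 + U\right) \left(-4 + U\right)$)
$N = 400$ ($N = \left(\left(-4 + 3^{2} - 9\right) 4 - 4\right) \left(-5\right) 4 = \left(\left(-4 + 9 - 9\right) 4 - 4\right) \left(-5\right) 4 = \left(\left(-4\right) 4 - 4\right) \left(-5\right) 4 = \left(-16 - 4\right) \left(-5\right) 4 = \left(-20\right) \left(-5\right) 4 = 100 \cdot 4 = 400$)
$g{\left(-1 \right)} \left(-58\right) \left(-862 + N\right) = \left(-5 - 1\right) \left(-58\right) \left(-862 + 400\right) = \left(-6\right) \left(-58\right) \left(-462\right) = 348 \left(-462\right) = -160776$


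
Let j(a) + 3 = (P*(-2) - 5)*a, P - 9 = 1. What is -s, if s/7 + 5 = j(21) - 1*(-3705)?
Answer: -22204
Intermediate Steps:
P = 10 (P = 9 + 1 = 10)
j(a) = -3 - 25*a (j(a) = -3 + (10*(-2) - 5)*a = -3 + (-20 - 5)*a = -3 - 25*a)
s = 22204 (s = -35 + 7*((-3 - 25*21) - 1*(-3705)) = -35 + 7*((-3 - 525) + 3705) = -35 + 7*(-528 + 3705) = -35 + 7*3177 = -35 + 22239 = 22204)
-s = -1*22204 = -22204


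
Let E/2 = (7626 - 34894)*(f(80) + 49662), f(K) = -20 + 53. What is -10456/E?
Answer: 1307/338770815 ≈ 3.8581e-6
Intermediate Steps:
f(K) = 33
E = -2710166520 (E = 2*((7626 - 34894)*(33 + 49662)) = 2*(-27268*49695) = 2*(-1355083260) = -2710166520)
-10456/E = -10456/(-2710166520) = -10456*(-1/2710166520) = 1307/338770815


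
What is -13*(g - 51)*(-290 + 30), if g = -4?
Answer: -185900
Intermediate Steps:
-13*(g - 51)*(-290 + 30) = -13*(-4 - 51)*(-290 + 30) = -(-715)*(-260) = -13*14300 = -185900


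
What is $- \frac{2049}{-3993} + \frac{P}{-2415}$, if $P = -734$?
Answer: $\frac{2626399}{3214365} \approx 0.81708$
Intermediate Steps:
$- \frac{2049}{-3993} + \frac{P}{-2415} = - \frac{2049}{-3993} - \frac{734}{-2415} = \left(-2049\right) \left(- \frac{1}{3993}\right) - - \frac{734}{2415} = \frac{683}{1331} + \frac{734}{2415} = \frac{2626399}{3214365}$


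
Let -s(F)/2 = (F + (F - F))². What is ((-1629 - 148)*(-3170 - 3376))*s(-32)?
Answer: -23822831616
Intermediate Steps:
s(F) = -2*F² (s(F) = -2*(F + (F - F))² = -2*(F + 0)² = -2*F²)
((-1629 - 148)*(-3170 - 3376))*s(-32) = ((-1629 - 148)*(-3170 - 3376))*(-2*(-32)²) = (-1777*(-6546))*(-2*1024) = 11632242*(-2048) = -23822831616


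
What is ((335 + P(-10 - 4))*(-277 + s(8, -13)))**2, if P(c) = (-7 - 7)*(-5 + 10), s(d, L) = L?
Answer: 5905922500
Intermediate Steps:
P(c) = -70 (P(c) = -14*5 = -70)
((335 + P(-10 - 4))*(-277 + s(8, -13)))**2 = ((335 - 70)*(-277 - 13))**2 = (265*(-290))**2 = (-76850)**2 = 5905922500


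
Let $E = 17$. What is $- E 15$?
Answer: $-255$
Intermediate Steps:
$- E 15 = \left(-1\right) 17 \cdot 15 = \left(-17\right) 15 = -255$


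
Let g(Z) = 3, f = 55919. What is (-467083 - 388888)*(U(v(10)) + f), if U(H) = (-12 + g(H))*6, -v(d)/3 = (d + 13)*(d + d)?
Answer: -47818819915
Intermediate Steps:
v(d) = -6*d*(13 + d) (v(d) = -3*(d + 13)*(d + d) = -3*(13 + d)*2*d = -6*d*(13 + d))
U(H) = -54 (U(H) = (-12 + 3)*6 = -9*6 = -54)
(-467083 - 388888)*(U(v(10)) + f) = (-467083 - 388888)*(-54 + 55919) = -855971*55865 = -47818819915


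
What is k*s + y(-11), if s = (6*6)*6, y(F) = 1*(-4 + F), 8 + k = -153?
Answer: -34791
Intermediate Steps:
k = -161 (k = -8 - 153 = -161)
y(F) = -4 + F
s = 216 (s = 36*6 = 216)
k*s + y(-11) = -161*216 + (-4 - 11) = -34776 - 15 = -34791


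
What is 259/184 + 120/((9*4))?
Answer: 2617/552 ≈ 4.7409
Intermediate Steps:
259/184 + 120/((9*4)) = 259*(1/184) + 120/36 = 259/184 + 120*(1/36) = 259/184 + 10/3 = 2617/552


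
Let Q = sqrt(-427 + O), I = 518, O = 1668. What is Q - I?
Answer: -518 + sqrt(1241) ≈ -482.77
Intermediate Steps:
Q = sqrt(1241) (Q = sqrt(-427 + 1668) = sqrt(1241) ≈ 35.228)
Q - I = sqrt(1241) - 1*518 = sqrt(1241) - 518 = -518 + sqrt(1241)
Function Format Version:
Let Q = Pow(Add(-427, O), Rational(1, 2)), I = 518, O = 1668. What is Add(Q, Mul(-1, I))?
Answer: Add(-518, Pow(1241, Rational(1, 2))) ≈ -482.77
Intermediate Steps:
Q = Pow(1241, Rational(1, 2)) (Q = Pow(Add(-427, 1668), Rational(1, 2)) = Pow(1241, Rational(1, 2)) ≈ 35.228)
Add(Q, Mul(-1, I)) = Add(Pow(1241, Rational(1, 2)), Mul(-1, 518)) = Add(Pow(1241, Rational(1, 2)), -518) = Add(-518, Pow(1241, Rational(1, 2)))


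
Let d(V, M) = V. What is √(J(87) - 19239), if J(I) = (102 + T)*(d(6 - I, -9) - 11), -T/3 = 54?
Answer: I*√13719 ≈ 117.13*I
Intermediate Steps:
T = -162 (T = -3*54 = -162)
J(I) = 300 + 60*I (J(I) = (102 - 162)*((6 - I) - 11) = -60*(-5 - I) = 300 + 60*I)
√(J(87) - 19239) = √((300 + 60*87) - 19239) = √((300 + 5220) - 19239) = √(5520 - 19239) = √(-13719) = I*√13719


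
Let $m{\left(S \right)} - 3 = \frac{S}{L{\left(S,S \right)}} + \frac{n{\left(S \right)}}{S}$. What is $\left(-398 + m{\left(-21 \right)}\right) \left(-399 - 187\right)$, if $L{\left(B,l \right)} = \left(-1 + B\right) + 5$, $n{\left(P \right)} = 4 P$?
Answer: $\frac{3882836}{17} \approx 2.284 \cdot 10^{5}$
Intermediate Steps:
$L{\left(B,l \right)} = 4 + B$
$m{\left(S \right)} = 7 + \frac{S}{4 + S}$ ($m{\left(S \right)} = 3 + \left(\frac{S}{4 + S} + \frac{4 S}{S}\right) = 3 + \left(\frac{S}{4 + S} + 4\right) = 3 + \left(4 + \frac{S}{4 + S}\right) = 7 + \frac{S}{4 + S}$)
$\left(-398 + m{\left(-21 \right)}\right) \left(-399 - 187\right) = \left(-398 + \frac{4 \left(7 + 2 \left(-21\right)\right)}{4 - 21}\right) \left(-399 - 187\right) = \left(-398 + \frac{4 \left(7 - 42\right)}{-17}\right) \left(-586\right) = \left(-398 + 4 \left(- \frac{1}{17}\right) \left(-35\right)\right) \left(-586\right) = \left(-398 + \frac{140}{17}\right) \left(-586\right) = \left(- \frac{6626}{17}\right) \left(-586\right) = \frac{3882836}{17}$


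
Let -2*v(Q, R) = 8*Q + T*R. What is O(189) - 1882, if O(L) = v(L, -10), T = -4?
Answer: -2658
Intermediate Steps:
v(Q, R) = -4*Q + 2*R (v(Q, R) = -(8*Q - 4*R)/2 = -(-4*R + 8*Q)/2 = -4*Q + 2*R)
O(L) = -20 - 4*L (O(L) = -4*L + 2*(-10) = -4*L - 20 = -20 - 4*L)
O(189) - 1882 = (-20 - 4*189) - 1882 = (-20 - 756) - 1882 = -776 - 1882 = -2658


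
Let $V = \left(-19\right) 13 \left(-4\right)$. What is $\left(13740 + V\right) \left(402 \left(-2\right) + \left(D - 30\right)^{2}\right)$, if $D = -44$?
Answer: $68809216$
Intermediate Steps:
$V = 988$ ($V = \left(-247\right) \left(-4\right) = 988$)
$\left(13740 + V\right) \left(402 \left(-2\right) + \left(D - 30\right)^{2}\right) = \left(13740 + 988\right) \left(402 \left(-2\right) + \left(-44 - 30\right)^{2}\right) = 14728 \left(-804 + \left(-74\right)^{2}\right) = 14728 \left(-804 + 5476\right) = 14728 \cdot 4672 = 68809216$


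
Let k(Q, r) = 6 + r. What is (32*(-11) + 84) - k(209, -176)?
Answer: -98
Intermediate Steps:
(32*(-11) + 84) - k(209, -176) = (32*(-11) + 84) - (6 - 176) = (-352 + 84) - 1*(-170) = -268 + 170 = -98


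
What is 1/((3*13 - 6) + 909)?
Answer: 1/942 ≈ 0.0010616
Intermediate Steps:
1/((3*13 - 6) + 909) = 1/((39 - 6) + 909) = 1/(33 + 909) = 1/942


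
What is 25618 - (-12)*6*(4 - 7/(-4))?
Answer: 26032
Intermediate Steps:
25618 - (-12)*6*(4 - 7/(-4)) = 25618 - (-12)*6*(4 - 7*(-¼)) = 25618 - (-12)*6*(4 + 7/4) = 25618 - (-12)*6*(23/4) = 25618 - (-12)*69/2 = 25618 - 1*(-414) = 25618 + 414 = 26032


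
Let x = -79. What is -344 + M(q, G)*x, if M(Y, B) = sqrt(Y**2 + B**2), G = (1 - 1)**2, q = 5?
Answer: -739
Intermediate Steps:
G = 0 (G = 0**2 = 0)
M(Y, B) = sqrt(B**2 + Y**2)
-344 + M(q, G)*x = -344 + sqrt(0**2 + 5**2)*(-79) = -344 + sqrt(0 + 25)*(-79) = -344 + sqrt(25)*(-79) = -344 + 5*(-79) = -344 - 395 = -739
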